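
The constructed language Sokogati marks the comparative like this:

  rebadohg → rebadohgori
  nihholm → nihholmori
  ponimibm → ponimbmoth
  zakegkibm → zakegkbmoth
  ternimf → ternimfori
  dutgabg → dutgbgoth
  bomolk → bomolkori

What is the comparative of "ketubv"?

ketbvoth

"ketubv" has second-to-last letter 'b'. The stems whose second-to-last letter is 'b' (zakegkibm → zakegkbmoth, dutgabg → dutgbgoth, ponimibm → ponimbmoth) delete the last vowel and add -oth.
The other pattern: stems whose second-to-last letter is 'h', 'l' or 'm' add -ori.
So ketubv → ketbvoth.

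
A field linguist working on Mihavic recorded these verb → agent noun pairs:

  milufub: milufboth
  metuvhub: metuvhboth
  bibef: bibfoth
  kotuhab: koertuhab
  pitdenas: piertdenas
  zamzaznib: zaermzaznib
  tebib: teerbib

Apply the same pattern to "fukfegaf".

milufub and kotuhab both end in -b yet inflect differently (milufboth, koertuhab), so the final letter is not what conditions the rule; the last vowel is.
"fukfegaf" has last vowel 'a'. The stems whose last vowel is 'a' (kotuhab → koertuhab, pitdenas → piertdenas) insert -er- after the first vowel.
So fukfegaf → fuerkfegaf.

fuerkfegaf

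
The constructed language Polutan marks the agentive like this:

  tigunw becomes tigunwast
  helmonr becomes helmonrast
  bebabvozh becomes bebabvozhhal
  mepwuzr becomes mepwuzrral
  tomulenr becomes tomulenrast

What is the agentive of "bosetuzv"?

bosetuzvval

helmonr and mepwuzr both end in -r yet inflect differently (helmonrast, mepwuzrral), so the final letter is not what conditions the rule; the second-to-last letter is.
"bosetuzv" has second-to-last letter 'z'. The stems whose second-to-last letter is 'z' (bebabvozh → bebabvozhhal, mepwuzr → mepwuzrral) double the final consonant and add -al.
The other pattern: stems whose second-to-last letter is 'n' add -ast.
So bosetuzv → bosetuzvval.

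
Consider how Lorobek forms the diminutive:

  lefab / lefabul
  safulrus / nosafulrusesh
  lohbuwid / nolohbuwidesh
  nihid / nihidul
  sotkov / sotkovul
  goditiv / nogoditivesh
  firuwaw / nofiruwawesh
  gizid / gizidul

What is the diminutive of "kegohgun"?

"kegohgun" has 3 vowels. The stems with 3 vowels (goditiv → nogoditivesh, safulrus → nosafulrusesh, firuwaw → nofiruwawesh) add no- … -esh around the stem.
So kegohgun → nokegohgunesh.

nokegohgunesh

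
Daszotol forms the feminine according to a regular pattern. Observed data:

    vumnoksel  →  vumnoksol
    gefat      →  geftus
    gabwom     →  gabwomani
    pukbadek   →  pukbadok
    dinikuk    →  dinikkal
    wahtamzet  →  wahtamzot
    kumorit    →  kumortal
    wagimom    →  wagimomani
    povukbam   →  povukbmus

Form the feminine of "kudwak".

kudwkus

"kudwak" has last vowel 'a'. The stems whose last vowel is 'a' (povukbam → povukbmus, gefat → geftus) delete the last vowel and add -us.
The other patterns: stems whose last vowel is 'i' or 'u' delete the last vowel and add -al; stems whose last vowel is 'o' add -ani; stems whose last vowel is 'e' change the last vowel to 'o'.
So kudwak → kudwkus.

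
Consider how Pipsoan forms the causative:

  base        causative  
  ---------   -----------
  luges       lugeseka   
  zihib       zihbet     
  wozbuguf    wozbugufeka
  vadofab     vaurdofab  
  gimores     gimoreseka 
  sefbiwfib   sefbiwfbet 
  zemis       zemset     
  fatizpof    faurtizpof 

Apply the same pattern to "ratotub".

ratotubeka

zemis and luges both end in -s yet inflect differently (zemset, lugeseka), so the final letter is not what conditions the rule; the last vowel is.
"ratotub" has last vowel 'u'. The one such stem in the data (wozbuguf → wozbugufeka) adds -eka, so the same rule applies.
So ratotub → ratotubeka.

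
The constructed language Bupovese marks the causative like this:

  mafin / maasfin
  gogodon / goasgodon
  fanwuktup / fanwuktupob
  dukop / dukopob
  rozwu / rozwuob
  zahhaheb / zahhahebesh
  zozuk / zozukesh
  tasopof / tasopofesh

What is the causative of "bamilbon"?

gogodon and dukop both have last vowel 'o' yet inflect differently (goasgodon, dukopob), so the last vowel is not what conditions the rule; the final letter is.
"bamilbon" ends in -n. The stems ending in -n (mafin → maasfin, gogodon → goasgodon) insert -as- after the first vowel.
The other patterns: stems ending in -p or -u add -ob; stems ending in -b, -f or -k add -esh.
So bamilbon → baasmilbon.

baasmilbon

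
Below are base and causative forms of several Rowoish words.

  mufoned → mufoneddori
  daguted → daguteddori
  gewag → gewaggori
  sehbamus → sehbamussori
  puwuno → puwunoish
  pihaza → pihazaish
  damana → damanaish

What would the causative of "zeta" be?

zetaish

"zeta" ends in a vowel. The stems ending in a vowel (puwuno → puwunoish, pihaza → pihazaish, damana → damanaish) add -ish.
So zeta → zetaish.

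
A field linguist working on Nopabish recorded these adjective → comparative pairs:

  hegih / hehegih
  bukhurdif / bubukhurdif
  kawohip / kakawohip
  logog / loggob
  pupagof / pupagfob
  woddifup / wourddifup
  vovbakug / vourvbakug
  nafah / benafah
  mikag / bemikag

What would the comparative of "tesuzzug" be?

teursuzzug

"tesuzzug" has last vowel 'u'. The stems whose last vowel is 'u' (woddifup → wourddifup, vovbakug → vourvbakug) insert -ur- after the first vowel.
The other patterns: stems whose last vowel is 'i' repeat the first consonant+vowel as a prefix; stems whose last vowel is 'o' delete the last vowel and add -ob; stems whose last vowel is 'a' add the prefix be-.
So tesuzzug → teursuzzug.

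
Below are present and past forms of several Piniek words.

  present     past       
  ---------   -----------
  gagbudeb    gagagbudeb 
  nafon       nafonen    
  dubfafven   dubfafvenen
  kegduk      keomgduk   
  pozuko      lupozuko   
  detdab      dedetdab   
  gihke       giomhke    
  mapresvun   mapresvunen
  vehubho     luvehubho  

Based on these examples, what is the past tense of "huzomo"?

dubfafven and gagbudeb both have last vowel 'e' yet inflect differently (dubfafvenen, gagagbudeb), so the last vowel is not what conditions the rule; the final letter is.
"huzomo" ends in -o. The stems ending in -o (vehubho → luvehubho, pozuko → lupozuko) add the prefix lu-.
So huzomo → luhuzomo.

luhuzomo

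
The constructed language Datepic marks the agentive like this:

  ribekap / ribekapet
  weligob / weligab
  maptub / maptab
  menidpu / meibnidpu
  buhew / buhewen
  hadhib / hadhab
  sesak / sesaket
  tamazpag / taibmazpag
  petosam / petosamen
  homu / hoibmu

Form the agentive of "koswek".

kosweket

petosam and sesak both have last vowel 'a' yet inflect differently (petosamen, sesaket), so the last vowel is not what conditions the rule; the final letter is.
"koswek" ends in -k. The one such stem in the data (sesak → sesaket) adds -et, so the same rule applies.
So koswek → kosweket.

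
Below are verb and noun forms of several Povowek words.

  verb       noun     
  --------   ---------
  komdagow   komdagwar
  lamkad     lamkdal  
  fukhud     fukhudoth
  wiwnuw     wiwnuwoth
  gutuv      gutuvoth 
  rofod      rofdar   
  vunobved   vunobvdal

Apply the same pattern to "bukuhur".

"bukuhur" has last vowel 'u'. The stems whose last vowel is 'u' (gutuv → gutuvoth, fukhud → fukhudoth, wiwnuw → wiwnuwoth) add -oth.
So bukuhur → bukuhuroth.

bukuhuroth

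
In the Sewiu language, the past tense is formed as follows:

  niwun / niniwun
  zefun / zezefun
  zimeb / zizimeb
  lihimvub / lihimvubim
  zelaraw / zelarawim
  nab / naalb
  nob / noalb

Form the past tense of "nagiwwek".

"nagiwwek" has 3 vowels. The stems with 3 vowels (zelaraw → zelarawim, lihimvub → lihimvubim) add -im.
So nagiwwek → nagiwwekim.

nagiwwekim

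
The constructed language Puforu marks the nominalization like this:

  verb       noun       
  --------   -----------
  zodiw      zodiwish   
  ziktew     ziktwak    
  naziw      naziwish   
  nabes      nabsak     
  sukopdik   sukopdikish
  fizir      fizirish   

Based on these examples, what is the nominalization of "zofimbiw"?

zofimbiwish

"zofimbiw" has last vowel 'i'. The stems whose last vowel is 'i' (fizir → fizirish, zodiw → zodiwish, sukopdik → sukopdikish) add -ish.
So zofimbiw → zofimbiwish.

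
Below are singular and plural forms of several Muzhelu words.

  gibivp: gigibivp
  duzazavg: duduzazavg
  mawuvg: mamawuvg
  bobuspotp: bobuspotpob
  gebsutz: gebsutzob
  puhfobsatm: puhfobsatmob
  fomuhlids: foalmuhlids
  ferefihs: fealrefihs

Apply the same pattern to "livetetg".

gibivp and bobuspotp both end in -p yet inflect differently (gigibivp, bobuspotpob), so the final letter is not what conditions the rule; the second-to-last letter is.
"livetetg" has second-to-last letter 't'. The stems whose second-to-last letter is 't' (bobuspotp → bobuspotpob, gebsutz → gebsutzob, puhfobsatm → puhfobsatmob) add -ob.
The other patterns: stems whose second-to-last letter is 'v' repeat the first consonant+vowel as a prefix; stems whose second-to-last letter is 'd' or 'h' insert -al- after the first vowel.
So livetetg → livetetgob.

livetetgob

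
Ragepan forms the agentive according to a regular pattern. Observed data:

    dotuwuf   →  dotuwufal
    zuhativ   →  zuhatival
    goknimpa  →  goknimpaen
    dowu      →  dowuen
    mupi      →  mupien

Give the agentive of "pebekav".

pebekaval

"pebekav" ends in a consonant. The stems ending in a consonant (zuhativ → zuhatival, dotuwuf → dotuwufal) add -al.
The other pattern: stems ending in a vowel add -en.
So pebekav → pebekaval.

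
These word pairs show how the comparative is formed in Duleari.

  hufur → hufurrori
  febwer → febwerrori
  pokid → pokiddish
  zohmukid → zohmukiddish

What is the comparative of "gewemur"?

pokid and febwer both have 2 vowels yet inflect differently (pokiddish, febwerrori), so the number of vowels is not what conditions the rule; the final letter is.
"gewemur" ends in -r. The stems ending in -r (febwer → febwerrori, hufur → hufurrori) double the final consonant and add -ori.
The other pattern: stems ending in -d double the final consonant and add -ish.
So gewemur → gewemurrori.

gewemurrori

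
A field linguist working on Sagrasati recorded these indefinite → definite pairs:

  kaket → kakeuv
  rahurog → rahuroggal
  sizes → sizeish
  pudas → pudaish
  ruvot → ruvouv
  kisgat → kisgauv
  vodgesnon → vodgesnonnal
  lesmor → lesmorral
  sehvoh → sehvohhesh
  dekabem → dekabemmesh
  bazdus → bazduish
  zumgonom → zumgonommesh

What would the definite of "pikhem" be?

dekabem and kaket both have last vowel 'e' yet inflect differently (dekabemmesh, kakeuv), so the last vowel is not what conditions the rule; the final letter is.
"pikhem" ends in -m. The stems ending in -m (dekabem → dekabemmesh, zumgonom → zumgonommesh) double the final consonant and add -esh.
So pikhem → pikhemmesh.

pikhemmesh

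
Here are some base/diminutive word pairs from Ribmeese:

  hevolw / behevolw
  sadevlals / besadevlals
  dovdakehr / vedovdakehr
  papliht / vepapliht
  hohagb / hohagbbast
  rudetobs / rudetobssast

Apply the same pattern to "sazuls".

sadevlals and rudetobs both end in -s yet inflect differently (besadevlals, rudetobssast), so the final letter is not what conditions the rule; the second-to-last letter is.
"sazuls" has second-to-last letter 'l'. The stems whose second-to-last letter is 'l' (hevolw → behevolw, sadevlals → besadevlals) add the prefix be-.
The other patterns: stems whose second-to-last letter is 'h' add the prefix ve-; stems whose second-to-last letter is 'b' or 'g' double the final consonant and add -ast.
So sazuls → besazuls.

besazuls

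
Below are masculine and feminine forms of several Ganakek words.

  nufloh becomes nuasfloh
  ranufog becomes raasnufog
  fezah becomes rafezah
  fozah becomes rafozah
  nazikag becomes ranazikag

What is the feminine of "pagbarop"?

paasgbarop

nufloh and fezah both end in -h yet inflect differently (nuasfloh, rafezah), so the final letter is not what conditions the rule; the last vowel is.
"pagbarop" has last vowel 'o'. The stems whose last vowel is 'o' (nufloh → nuasfloh, ranufog → raasnufog) insert -as- after the first vowel.
The other pattern: stems whose last vowel is 'a' add the prefix ra-.
So pagbarop → paasgbarop.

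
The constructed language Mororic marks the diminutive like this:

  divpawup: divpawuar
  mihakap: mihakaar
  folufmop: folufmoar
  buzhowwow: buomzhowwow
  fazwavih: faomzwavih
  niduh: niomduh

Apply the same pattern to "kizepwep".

folufmop and buzhowwow both have last vowel 'o' yet inflect differently (folufmoar, buomzhowwow), so the last vowel is not what conditions the rule; the final letter is.
"kizepwep" ends in -p. The stems ending in -p (divpawup → divpawuar, mihakap → mihakaar, folufmop → folufmoar) drop the final letter and add -ar.
The other pattern: stems ending in -h or -w insert -om- after the first vowel.
So kizepwep → kizepwear.

kizepwear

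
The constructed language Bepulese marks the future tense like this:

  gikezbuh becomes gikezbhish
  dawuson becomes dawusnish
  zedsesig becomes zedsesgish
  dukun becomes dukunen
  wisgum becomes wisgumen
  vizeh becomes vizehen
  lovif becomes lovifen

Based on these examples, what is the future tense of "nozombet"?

"nozombet" has 3 vowels. The stems with 3 vowels (gikezbuh → gikezbhish, dawuson → dawusnish, zedsesig → zedsesgish) delete the last vowel and add -ish.
The other pattern: stems with 2 vowels add -en.
So nozombet → nozombtish.

nozombtish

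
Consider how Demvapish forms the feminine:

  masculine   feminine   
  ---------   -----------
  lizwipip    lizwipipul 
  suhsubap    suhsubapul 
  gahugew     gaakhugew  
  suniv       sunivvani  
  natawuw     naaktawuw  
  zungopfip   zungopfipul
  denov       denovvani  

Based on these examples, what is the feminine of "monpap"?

monpapul

suniv and lizwipip both have last vowel 'i' yet inflect differently (sunivvani, lizwipipul), so the last vowel is not what conditions the rule; the final letter is.
"monpap" ends in -p. The stems ending in -p (lizwipip → lizwipipul, zungopfip → zungopfipul, suhsubap → suhsubapul) add -ul.
The other patterns: stems ending in -v double the final consonant and add -ani; stems ending in -w insert -ak- after the first vowel.
So monpap → monpapul.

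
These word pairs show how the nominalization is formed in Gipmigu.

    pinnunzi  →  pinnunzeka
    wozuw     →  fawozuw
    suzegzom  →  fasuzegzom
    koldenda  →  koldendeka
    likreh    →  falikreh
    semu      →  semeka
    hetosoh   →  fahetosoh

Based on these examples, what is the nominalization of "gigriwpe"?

wozuw and semu both have last vowel 'u' yet inflect differently (fawozuw, semeka), so the last vowel is not what conditions the rule; whether the stem ends in a vowel or a consonant is.
"gigriwpe" ends in a vowel. The stems ending in a vowel (koldenda → koldendeka, semu → semeka, pinnunzi → pinnunzeka) drop the final letter and add -eka.
So gigriwpe → gigriwpeka.

gigriwpeka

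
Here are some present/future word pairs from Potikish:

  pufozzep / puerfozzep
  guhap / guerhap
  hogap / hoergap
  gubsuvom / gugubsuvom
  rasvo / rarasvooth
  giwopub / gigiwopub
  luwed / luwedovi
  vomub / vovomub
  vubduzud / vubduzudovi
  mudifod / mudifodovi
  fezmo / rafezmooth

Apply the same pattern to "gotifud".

gotifudovi

luwed and pufozzep both have last vowel 'e' yet inflect differently (luwedovi, puerfozzep), so the last vowel is not what conditions the rule; the final letter is.
"gotifud" ends in -d. The stems ending in -d (mudifod → mudifodovi, luwed → luwedovi, vubduzud → vubduzudovi) add -ovi.
So gotifud → gotifudovi.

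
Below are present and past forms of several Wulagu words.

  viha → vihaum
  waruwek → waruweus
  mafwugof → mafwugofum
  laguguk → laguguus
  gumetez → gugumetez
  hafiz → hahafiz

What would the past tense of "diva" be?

divaum

waruwek and gumetez both have last vowel 'e' yet inflect differently (waruweus, gugumetez), so the last vowel is not what conditions the rule; the final letter is.
"diva" ends in -a. The one such stem in the data (viha → vihaum) adds -um, so the same rule applies.
The other patterns: stems ending in -k drop the final letter and add -us; stems ending in -z repeat the first consonant+vowel as a prefix.
So diva → divaum.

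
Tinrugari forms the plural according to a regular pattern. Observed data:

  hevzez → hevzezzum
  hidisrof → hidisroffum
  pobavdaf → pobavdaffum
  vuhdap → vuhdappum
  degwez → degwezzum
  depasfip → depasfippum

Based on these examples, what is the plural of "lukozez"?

Every pair shown (hevzez → hevzezzum, hidisrof → hidisroffum, pobavdaf → pobavdaffum, …) follows the same rule: double the final consonant and add -um.
So lukozez → lukozezzum.

lukozezzum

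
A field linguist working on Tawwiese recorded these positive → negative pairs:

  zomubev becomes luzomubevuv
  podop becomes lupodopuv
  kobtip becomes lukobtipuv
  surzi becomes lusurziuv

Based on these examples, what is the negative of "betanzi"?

Every pair shown (zomubev → luzomubevuv, podop → lupodopuv, kobtip → lukobtipuv, …) follows the same rule: add lu- … -uv around the stem.
So betanzi → lubetanziuv.

lubetanziuv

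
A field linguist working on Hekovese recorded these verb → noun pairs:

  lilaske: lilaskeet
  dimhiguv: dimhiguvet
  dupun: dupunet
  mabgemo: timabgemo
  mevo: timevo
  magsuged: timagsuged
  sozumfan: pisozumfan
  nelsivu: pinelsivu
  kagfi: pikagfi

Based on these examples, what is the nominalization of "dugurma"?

dupun and sozumfan both end in -n yet inflect differently (dupunet, pisozumfan), so the final letter is not what conditions the rule; the first letter is.
"dugurma" begins with d-. The stems beginning with d- (dimhiguv → dimhiguvet, dupun → dupunet) add -et.
The other patterns: stems beginning with m- add the prefix ti-; stems beginning with k-, n- or s- add the prefix pi-.
So dugurma → dugurmaet.

dugurmaet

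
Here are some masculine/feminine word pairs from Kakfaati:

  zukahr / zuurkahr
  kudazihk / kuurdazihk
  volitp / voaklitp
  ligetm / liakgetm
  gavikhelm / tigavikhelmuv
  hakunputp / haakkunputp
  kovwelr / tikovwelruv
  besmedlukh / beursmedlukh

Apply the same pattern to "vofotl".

voakfotl

ligetm and gavikhelm both end in -m yet inflect differently (liakgetm, tigavikhelmuv), so the final letter is not what conditions the rule; the second-to-last letter is.
"vofotl" has second-to-last letter 't'. The stems whose second-to-last letter is 't' (volitp → voaklitp, hakunputp → haakkunputp, ligetm → liakgetm) insert -ak- after the first vowel.
So vofotl → voakfotl.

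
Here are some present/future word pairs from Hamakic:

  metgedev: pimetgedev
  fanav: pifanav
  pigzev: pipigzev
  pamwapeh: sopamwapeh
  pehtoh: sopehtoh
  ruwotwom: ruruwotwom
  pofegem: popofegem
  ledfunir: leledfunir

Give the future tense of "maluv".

metgedev and pamwapeh both have last vowel 'e' yet inflect differently (pimetgedev, sopamwapeh), so the last vowel is not what conditions the rule; the final letter is.
"maluv" ends in -v. The stems ending in -v (metgedev → pimetgedev, fanav → pifanav, pigzev → pipigzev) add the prefix pi-.
The other patterns: stems ending in -h add the prefix so-; stems ending in -m or -r repeat the first consonant+vowel as a prefix.
So maluv → pimaluv.

pimaluv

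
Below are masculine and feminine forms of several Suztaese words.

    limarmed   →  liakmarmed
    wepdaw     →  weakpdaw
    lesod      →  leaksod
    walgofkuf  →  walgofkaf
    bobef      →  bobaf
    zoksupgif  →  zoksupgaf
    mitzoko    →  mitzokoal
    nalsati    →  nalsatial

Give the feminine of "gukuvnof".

gukuvnaf

"gukuvnof" ends in -f. The stems ending in -f (walgofkuf → walgofkaf, bobef → bobaf, zoksupgif → zoksupgaf) change the last vowel to 'a'.
The other patterns: stems ending in -d or -w insert -ak- after the first vowel; stems ending in -i or -o add -al.
So gukuvnof → gukuvnaf.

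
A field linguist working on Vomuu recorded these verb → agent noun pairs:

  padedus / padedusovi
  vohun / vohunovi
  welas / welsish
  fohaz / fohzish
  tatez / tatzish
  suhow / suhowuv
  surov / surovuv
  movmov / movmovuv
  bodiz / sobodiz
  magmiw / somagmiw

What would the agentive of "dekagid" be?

sodekagid

"dekagid" has last vowel 'i'. The stems whose last vowel is 'i' (bodiz → sobodiz, magmiw → somagmiw) add the prefix so-.
The other patterns: stems whose last vowel is 'u' add -ovi; stems whose last vowel is 'a' or 'e' delete the last vowel and add -ish; stems whose last vowel is 'o' add -uv.
So dekagid → sodekagid.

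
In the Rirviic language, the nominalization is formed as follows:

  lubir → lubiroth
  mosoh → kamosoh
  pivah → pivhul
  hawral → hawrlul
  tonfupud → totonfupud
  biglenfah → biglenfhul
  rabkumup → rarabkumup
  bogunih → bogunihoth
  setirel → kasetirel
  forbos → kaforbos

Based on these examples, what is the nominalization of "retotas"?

"retotas" has last vowel 'a'. The stems whose last vowel is 'a' (biglenfah → biglenfhul, hawral → hawrlul, pivah → pivhul) delete the last vowel and add -ul.
The other patterns: stems whose last vowel is 'i' add -oth; stems whose last vowel is 'u' repeat the first consonant+vowel as a prefix; stems whose last vowel is 'e' or 'o' add the prefix ka-.
So retotas → retotsul.

retotsul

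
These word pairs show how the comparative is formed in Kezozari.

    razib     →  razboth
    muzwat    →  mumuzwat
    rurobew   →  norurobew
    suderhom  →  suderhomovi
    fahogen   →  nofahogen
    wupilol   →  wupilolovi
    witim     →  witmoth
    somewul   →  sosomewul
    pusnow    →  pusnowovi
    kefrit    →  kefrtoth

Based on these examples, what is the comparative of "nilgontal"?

rurobew and pusnow both end in -w yet inflect differently (norurobew, pusnowovi), so the final letter is not what conditions the rule; the last vowel is.
"nilgontal" has last vowel 'a'. The one such stem in the data (muzwat → mumuzwat) repeats the first consonant+vowel as a prefix (as does somewul), so the same rule applies.
The other patterns: stems whose last vowel is 'e' add the prefix no-; stems whose last vowel is 'o' add -ovi; stems whose last vowel is 'i' delete the last vowel and add -oth.
So nilgontal → ninilgontal.

ninilgontal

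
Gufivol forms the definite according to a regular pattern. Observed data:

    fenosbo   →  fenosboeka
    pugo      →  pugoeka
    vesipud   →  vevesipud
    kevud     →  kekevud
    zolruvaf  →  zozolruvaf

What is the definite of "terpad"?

teterpad

fenosbo and vesipud both have 3 vowels yet inflect differently (fenosboeka, vevesipud), so the number of vowels is not what conditions the rule; the final letter is.
"terpad" ends in -d. The stems ending in -d (vesipud → vevesipud, kevud → kekevud) repeat the first consonant+vowel as a prefix.
The other pattern: stems ending in -o add -eka.
So terpad → teterpad.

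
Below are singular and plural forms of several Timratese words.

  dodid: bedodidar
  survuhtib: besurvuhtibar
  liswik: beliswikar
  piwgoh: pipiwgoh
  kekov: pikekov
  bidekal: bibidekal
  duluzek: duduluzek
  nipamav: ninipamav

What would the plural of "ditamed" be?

liswik and duluzek both end in -k yet inflect differently (beliswikar, duduluzek), so the final letter is not what conditions the rule; the last vowel is.
"ditamed" has last vowel 'e'. The one such stem in the data (duluzek → duduluzek) repeats the first consonant+vowel as a prefix (as do bidekal, nipamav), so the same rule applies.
The other patterns: stems whose last vowel is 'i' add be- … -ar around the stem; stems whose last vowel is 'o' add the prefix pi-.
So ditamed → diditamed.

diditamed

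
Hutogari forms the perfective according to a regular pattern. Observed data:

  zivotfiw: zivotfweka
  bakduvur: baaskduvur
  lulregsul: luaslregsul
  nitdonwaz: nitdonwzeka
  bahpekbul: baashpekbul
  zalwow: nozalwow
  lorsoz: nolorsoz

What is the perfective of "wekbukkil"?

wekbukkleka

"wekbukkil" has last vowel 'i'. The one such stem in the data (zivotfiw → zivotfweka) deletes the last vowel and adds -eka (as does nitdonwaz), so the same rule applies.
The other patterns: stems whose last vowel is 'o' add the prefix no-; stems whose last vowel is 'u' insert -as- after the first vowel.
So wekbukkil → wekbukkleka.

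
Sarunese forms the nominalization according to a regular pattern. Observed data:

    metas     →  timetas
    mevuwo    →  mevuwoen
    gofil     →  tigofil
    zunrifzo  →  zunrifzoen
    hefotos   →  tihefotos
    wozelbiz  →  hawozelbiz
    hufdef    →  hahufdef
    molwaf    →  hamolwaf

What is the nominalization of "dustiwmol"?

tidustiwmol

"dustiwmol" ends in -l. The one such stem in the data (gofil → tigofil) adds the prefix ti-, so the same rule applies.
So dustiwmol → tidustiwmol.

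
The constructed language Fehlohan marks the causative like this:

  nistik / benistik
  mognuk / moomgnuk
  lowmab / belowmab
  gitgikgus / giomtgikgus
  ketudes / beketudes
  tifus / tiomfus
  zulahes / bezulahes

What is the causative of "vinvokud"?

viomnvokud

"vinvokud" has last vowel 'u'. The stems whose last vowel is 'u' (tifus → tiomfus, gitgikgus → giomtgikgus, mognuk → moomgnuk) insert -om- after the first vowel.
So vinvokud → viomnvokud.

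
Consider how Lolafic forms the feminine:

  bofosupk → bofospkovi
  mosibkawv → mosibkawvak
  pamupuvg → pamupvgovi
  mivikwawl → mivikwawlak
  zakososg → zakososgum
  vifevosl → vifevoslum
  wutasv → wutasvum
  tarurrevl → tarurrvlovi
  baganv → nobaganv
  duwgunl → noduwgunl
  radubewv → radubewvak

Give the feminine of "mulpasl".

mulpaslum

wutasv and mosibkawv both end in -v yet inflect differently (wutasvum, mosibkawvak), so the final letter is not what conditions the rule; the second-to-last letter is.
"mulpasl" has second-to-last letter 's'. The stems whose second-to-last letter is 's' (vifevosl → vifevoslum, zakososg → zakososgum, wutasv → wutasvum) add -um.
The other patterns: stems whose second-to-last letter is 'w' add -ak; stems whose second-to-last letter is 'n' add the prefix no-; stems whose second-to-last letter is 'p' or 'v' delete the last vowel and add -ovi.
So mulpasl → mulpaslum.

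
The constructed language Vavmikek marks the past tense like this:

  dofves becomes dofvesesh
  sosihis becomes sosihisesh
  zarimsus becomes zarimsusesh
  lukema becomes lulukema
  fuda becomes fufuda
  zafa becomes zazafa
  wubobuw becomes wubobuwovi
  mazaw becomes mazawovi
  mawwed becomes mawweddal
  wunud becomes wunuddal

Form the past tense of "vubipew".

"vubipew" ends in -w. The stems ending in -w (wubobuw → wubobuwovi, mazaw → mazawovi) add -ovi.
The other patterns: stems ending in -s add -esh; stems ending in -a repeat the first consonant+vowel as a prefix; stems ending in -d double the final consonant and add -al.
So vubipew → vubipewovi.

vubipewovi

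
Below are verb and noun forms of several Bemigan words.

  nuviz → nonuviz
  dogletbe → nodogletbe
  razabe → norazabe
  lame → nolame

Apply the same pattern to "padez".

Every pair shown (nuviz → nonuviz, dogletbe → nodogletbe, razabe → norazabe, …) follows the same rule: add the prefix no-.
So padez → nopadez.

nopadez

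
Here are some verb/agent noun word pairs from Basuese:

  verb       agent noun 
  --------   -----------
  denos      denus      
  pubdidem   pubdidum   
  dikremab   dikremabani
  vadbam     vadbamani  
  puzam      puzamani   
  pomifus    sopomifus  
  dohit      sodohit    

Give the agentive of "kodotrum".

sokodotrum

pubdidem and vadbam both end in -m yet inflect differently (pubdidum, vadbamani), so the final letter is not what conditions the rule; the last vowel is.
"kodotrum" has last vowel 'u'. The one such stem in the data (pomifus → sopomifus) adds the prefix so-, so the same rule applies.
So kodotrum → sokodotrum.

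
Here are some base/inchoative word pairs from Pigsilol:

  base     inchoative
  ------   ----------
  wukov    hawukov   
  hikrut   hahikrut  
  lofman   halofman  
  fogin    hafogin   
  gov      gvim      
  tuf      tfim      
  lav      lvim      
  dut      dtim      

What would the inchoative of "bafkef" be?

wukov and gov both end in -v yet inflect differently (hawukov, gvim), so the final letter is not what conditions the rule; the number of vowels is.
"bafkef" has 2 vowels. The stems with 2 vowels (wukov → hawukov, hikrut → hahikrut, lofman → halofman) add the prefix ha-.
So bafkef → habafkef.

habafkef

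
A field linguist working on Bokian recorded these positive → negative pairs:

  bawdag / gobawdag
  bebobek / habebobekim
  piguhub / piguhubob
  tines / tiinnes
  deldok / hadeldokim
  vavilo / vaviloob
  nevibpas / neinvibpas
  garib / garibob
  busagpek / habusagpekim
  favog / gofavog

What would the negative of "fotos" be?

"fotos" ends in -s. The stems ending in -s (nevibpas → neinvibpas, tines → tiinnes) insert -in- after the first vowel.
So fotos → fointos.

fointos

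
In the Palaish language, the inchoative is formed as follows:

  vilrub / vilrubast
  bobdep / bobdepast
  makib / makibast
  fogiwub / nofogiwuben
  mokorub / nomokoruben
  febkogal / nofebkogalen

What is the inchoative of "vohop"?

vilrub and fogiwub both end in -b yet inflect differently (vilrubast, nofogiwuben), so the final letter is not what conditions the rule; the number of vowels is.
"vohop" has 2 vowels. The stems with 2 vowels (vilrub → vilrubast, bobdep → bobdepast, makib → makibast) add -ast.
The other pattern: stems with 3 vowels add no- … -en around the stem.
So vohop → vohopast.

vohopast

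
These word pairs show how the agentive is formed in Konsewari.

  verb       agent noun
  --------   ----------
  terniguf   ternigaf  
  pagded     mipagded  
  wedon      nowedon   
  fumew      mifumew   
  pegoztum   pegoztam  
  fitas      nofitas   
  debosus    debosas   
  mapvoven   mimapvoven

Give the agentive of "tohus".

mapvoven and wedon both end in -n yet inflect differently (mimapvoven, nowedon), so the final letter is not what conditions the rule; the last vowel is.
"tohus" has last vowel 'u'. The stems whose last vowel is 'u' (debosus → debosas, terniguf → ternigaf, pegoztum → pegoztam) change the last vowel to 'a'.
The other patterns: stems whose last vowel is 'e' add the prefix mi-; stems whose last vowel is 'a' or 'o' add the prefix no-.
So tohus → tohas.

tohas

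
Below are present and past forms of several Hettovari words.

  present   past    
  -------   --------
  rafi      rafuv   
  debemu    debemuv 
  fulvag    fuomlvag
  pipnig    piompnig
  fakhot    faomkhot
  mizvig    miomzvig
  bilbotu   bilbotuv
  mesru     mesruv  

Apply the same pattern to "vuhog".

vuomhog

pipnig and rafi both have last vowel 'i' yet inflect differently (piompnig, rafuv), so the last vowel is not what conditions the rule; whether the stem ends in a vowel or a consonant is.
"vuhog" ends in a consonant. The stems ending in a consonant (pipnig → piompnig, fakhot → faomkhot, mizvig → miomzvig) insert -om- after the first vowel.
The other pattern: stems ending in a vowel drop the final letter and add -uv.
So vuhog → vuomhog.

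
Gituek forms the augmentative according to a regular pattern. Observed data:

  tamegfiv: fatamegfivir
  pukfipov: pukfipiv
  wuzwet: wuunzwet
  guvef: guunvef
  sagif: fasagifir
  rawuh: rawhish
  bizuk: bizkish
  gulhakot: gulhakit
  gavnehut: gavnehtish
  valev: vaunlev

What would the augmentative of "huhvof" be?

gavnehut and gulhakot both end in -t yet inflect differently (gavnehtish, gulhakit), so the final letter is not what conditions the rule; the last vowel is.
"huhvof" has last vowel 'o'. The stems whose last vowel is 'o' (pukfipov → pukfipiv, gulhakot → gulhakit) change the last vowel to 'i'.
So huhvof → huhvif.

huhvif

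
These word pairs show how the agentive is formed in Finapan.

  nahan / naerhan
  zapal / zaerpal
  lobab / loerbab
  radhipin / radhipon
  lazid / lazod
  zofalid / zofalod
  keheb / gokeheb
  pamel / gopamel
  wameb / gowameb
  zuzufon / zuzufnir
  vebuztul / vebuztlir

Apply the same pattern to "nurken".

nahan and radhipin both end in -n yet inflect differently (naerhan, radhipon), so the final letter is not what conditions the rule; the last vowel is.
"nurken" has last vowel 'e'. The stems whose last vowel is 'e' (keheb → gokeheb, pamel → gopamel, wameb → gowameb) add the prefix go-.
The other patterns: stems whose last vowel is 'a' insert -er- after the first vowel; stems whose last vowel is 'i' change the last vowel to 'o'; stems whose last vowel is 'o' or 'u' delete the last vowel and add -ir.
So nurken → gonurken.

gonurken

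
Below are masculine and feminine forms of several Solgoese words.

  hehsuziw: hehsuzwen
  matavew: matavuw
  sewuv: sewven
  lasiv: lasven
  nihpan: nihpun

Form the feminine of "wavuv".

matavew and hehsuziw both end in -w yet inflect differently (matavuw, hehsuzwen), so the final letter is not what conditions the rule; the last vowel is.
"wavuv" has last vowel 'u'. The one such stem in the data (sewuv → sewven) deletes the last vowel and adds -en (as do lasiv, hehsuziw), so the same rule applies.
The other pattern: stems whose last vowel is 'a' or 'e' change the last vowel to 'u'.
So wavuv → wavven.

wavven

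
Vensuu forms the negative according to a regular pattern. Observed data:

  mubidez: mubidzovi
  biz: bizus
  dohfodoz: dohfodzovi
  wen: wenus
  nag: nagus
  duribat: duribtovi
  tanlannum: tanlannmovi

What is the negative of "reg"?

regus

biz and mubidez both end in -z yet inflect differently (bizus, mubidzovi), so the final letter is not what conditions the rule; the number of vowels is.
"reg" has 1 vowel. The stems with 1 vowel (wen → wenus, nag → nagus, biz → bizus) add -us.
The other pattern: stems with 3 vowels delete the last vowel and add -ovi.
So reg → regus.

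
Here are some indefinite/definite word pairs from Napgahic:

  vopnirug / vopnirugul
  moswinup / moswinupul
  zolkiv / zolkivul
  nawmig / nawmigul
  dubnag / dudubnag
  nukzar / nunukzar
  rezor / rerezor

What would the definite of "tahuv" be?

tahuvul

vopnirug and dubnag both end in -g yet inflect differently (vopnirugul, dudubnag), so the final letter is not what conditions the rule; the last vowel is.
"tahuv" has last vowel 'u'. The stems whose last vowel is 'u' (vopnirug → vopnirugul, moswinup → moswinupul) add -ul.
So tahuv → tahuvul.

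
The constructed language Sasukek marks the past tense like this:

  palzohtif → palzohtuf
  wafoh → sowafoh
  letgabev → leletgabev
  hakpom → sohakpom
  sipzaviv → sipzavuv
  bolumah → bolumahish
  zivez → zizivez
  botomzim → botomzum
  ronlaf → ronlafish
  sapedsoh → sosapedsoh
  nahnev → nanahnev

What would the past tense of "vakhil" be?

"vakhil" has last vowel 'i'. The stems whose last vowel is 'i' (botomzim → botomzum, palzohtif → palzohtuf, sipzaviv → sipzavuv) change the last vowel to 'u'.
The other patterns: stems whose last vowel is 'e' repeat the first consonant+vowel as a prefix; stems whose last vowel is 'o' add the prefix so-; stems whose last vowel is 'a' add -ish.
So vakhil → vakhul.

vakhul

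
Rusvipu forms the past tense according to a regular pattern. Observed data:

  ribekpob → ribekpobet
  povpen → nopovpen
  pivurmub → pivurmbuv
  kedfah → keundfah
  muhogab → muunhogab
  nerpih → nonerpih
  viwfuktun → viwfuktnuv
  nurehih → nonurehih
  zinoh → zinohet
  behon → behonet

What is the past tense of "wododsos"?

wododsoset

zinoh and kedfah both end in -h yet inflect differently (zinohet, keundfah), so the final letter is not what conditions the rule; the last vowel is.
"wododsos" has last vowel 'o'. The stems whose last vowel is 'o' (ribekpob → ribekpobet, behon → behonet, zinoh → zinohet) add -et.
The other patterns: stems whose last vowel is 'a' insert -un- after the first vowel; stems whose last vowel is 'e' or 'i' add the prefix no-; stems whose last vowel is 'u' delete the last vowel and add -uv.
So wododsos → wododsoset.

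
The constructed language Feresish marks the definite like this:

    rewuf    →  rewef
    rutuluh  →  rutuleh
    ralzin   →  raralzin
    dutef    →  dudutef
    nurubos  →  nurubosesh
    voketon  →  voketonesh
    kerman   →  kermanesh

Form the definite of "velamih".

rewuf and dutef both end in -f yet inflect differently (rewef, dudutef), so the final letter is not what conditions the rule; the last vowel is.
"velamih" has last vowel 'i'. The one such stem in the data (ralzin → raralzin) repeats the first consonant+vowel as a prefix (as does dutef), so the same rule applies.
So velamih → vevelamih.

vevelamih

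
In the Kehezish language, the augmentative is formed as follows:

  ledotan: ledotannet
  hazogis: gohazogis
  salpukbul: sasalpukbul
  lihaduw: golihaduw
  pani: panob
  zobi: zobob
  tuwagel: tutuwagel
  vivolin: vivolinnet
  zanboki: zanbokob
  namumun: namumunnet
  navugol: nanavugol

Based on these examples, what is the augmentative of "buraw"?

zobi and vivolin both have last vowel 'i' yet inflect differently (zobob, vivolinnet), so the last vowel is not what conditions the rule; the final letter is.
"buraw" ends in -w. The one such stem in the data (lihaduw → golihaduw) adds the prefix go-, so the same rule applies.
The other patterns: stems ending in -i drop the final letter and add -ob; stems ending in -n double the final consonant and add -et; stems ending in -l repeat the first consonant+vowel as a prefix.
So buraw → goburaw.

goburaw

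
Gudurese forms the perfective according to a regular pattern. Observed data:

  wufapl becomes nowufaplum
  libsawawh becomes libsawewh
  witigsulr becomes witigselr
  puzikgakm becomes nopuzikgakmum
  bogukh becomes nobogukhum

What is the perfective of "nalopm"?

nonalopmum

bogukh and libsawawh both end in -h yet inflect differently (nobogukhum, libsawewh), so the final letter is not what conditions the rule; the second-to-last letter is.
"nalopm" has second-to-last letter 'p'. The one such stem in the data (wufapl → nowufaplum) adds no- … -um around the stem, so the same rule applies.
The other pattern: stems whose second-to-last letter is 'l' or 'w' change the last vowel to 'e'.
So nalopm → nonalopmum.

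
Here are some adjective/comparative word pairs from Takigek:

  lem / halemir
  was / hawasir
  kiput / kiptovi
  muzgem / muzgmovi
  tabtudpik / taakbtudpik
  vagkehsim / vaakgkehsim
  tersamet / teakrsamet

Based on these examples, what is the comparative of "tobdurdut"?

toakbdurdut

lem and muzgem both end in -m yet inflect differently (halemir, muzgmovi), so the final letter is not what conditions the rule; the number of vowels is.
"tobdurdut" has 3 vowels. The stems with 3 vowels (tabtudpik → taakbtudpik, vagkehsim → vaakgkehsim, tersamet → teakrsamet) insert -ak- after the first vowel.
The other patterns: stems with 1 vowel add ha- … -ir around the stem; stems with 2 vowels delete the last vowel and add -ovi.
So tobdurdut → toakbdurdut.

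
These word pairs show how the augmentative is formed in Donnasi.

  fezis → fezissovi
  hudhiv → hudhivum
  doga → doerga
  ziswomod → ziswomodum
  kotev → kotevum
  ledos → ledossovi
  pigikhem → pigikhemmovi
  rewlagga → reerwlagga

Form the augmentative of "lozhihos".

ziswomod and ledos both have last vowel 'o' yet inflect differently (ziswomodum, ledossovi), so the last vowel is not what conditions the rule; the final letter is.
"lozhihos" ends in -s. The stems ending in -s (ledos → ledossovi, fezis → fezissovi) double the final consonant and add -ovi.
The other patterns: stems ending in -a insert -er- after the first vowel; stems ending in -d or -v add -um.
So lozhihos → lozhihossovi.

lozhihossovi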